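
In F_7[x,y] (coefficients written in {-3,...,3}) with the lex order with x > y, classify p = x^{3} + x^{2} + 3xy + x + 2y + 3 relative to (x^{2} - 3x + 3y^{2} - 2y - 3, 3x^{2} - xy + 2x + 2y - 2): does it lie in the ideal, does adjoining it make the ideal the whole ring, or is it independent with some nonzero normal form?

x^{3} + x^{2} + 3xy + x + 2y + 3 is independent of I; its normal form modulo I is 2x + y - 1.

First compute the reduced Gröbner basis of I by Buchberger's algorithm.
f_1 = x^{2} - 3x + 3y^{2} - 2y - 3, LT = x^{2}.
f_2 = 3x^{2} - xy + 2x + 2y - 2, LT = x^{2}.

S(f_1,f_2): lcm = x^{2}. S = -2xy + x + 3y^{2} + 2y.
  leading term xy: no divisor's leading term divides it; move -2xy to the remainder.
  leading term x: no divisor's leading term divides it; move x to the remainder.
  leading term y^{2}: no divisor's leading term divides it; move 3y^{2} to the remainder.
  leading term y: no divisor's leading term divides it; move 2y to the remainder.
  remainder -2xy + x + 3y^{2} + 2y ≠ 0; add h_3 = -2xy + x + 3y^{2} + 2y to the basis.

S(f_1,h_3): lcm = x^{2}y. S = -3x^{2} - 2xy^{2} - 2xy + 3y^{3} - 2y^{2} - 3y.
  leading term x^{2}: subtract (-3)·f_1 from -3x^{2} - 2xy^{2} - 2xy + 3y^{3} - 2y^{2} - 3y → -2xy^{2} - 2xy - 2x + 3y^{3} - 2y - 2
  leading term xy^{2}: subtract (y)·h_3 from -2xy^{2} - 2xy - 2x + 3y^{3} - 2y - 2 → -3xy - 2x - 2y^{2} - 2y - 2
  leading term xy: subtract (-2)·h_3 from -3xy - 2x - 2y^{2} - 2y - 2 → -3y^{2} + 2y - 2
  leading term y^{2}: no divisor's leading term divides it; move -3y^{2} to the remainder.
  leading term y: no divisor's leading term divides it; move 2y to the remainder.
  leading term 1: no divisor's leading term divides it; move -2 to the remainder.
  remainder -3y^{2} + 2y - 2 ≠ 0; add h_4 = -3y^{2} + 2y - 2 to the basis.

The other S-polynomials (S(f_2,h_3), S(f_1,h_4), S(f_2,h_4), S(h_3,h_4)) all reduce to 0 modulo the current basis, so we have a Gröbner basis.
Inter-reduce: drop elements whose leading term is divisible by another's, tail-reduce, and make monic.
Reduced Gröbner basis: {x^{2} - 3x + 2, xy + 3x - 2y + 1, y^{2} - 3y + 3}.
Label its elements g_1 = x^{2} - 3x + 2, g_2 = xy + 3x - 2y + 1, g_3 = y^{2} - 3y + 3.

Reduce p = x^{3} + x^{2} + 3xy + x + 2y + 3 modulo G:
  leading term x^{3}: subtract (x)·g_1 from x^{3} + x^{2} + 3xy + x + 2y + 3 → -3x^{2} + 3xy - x + 2y + 3
  leading term x^{2}: subtract (-3)·g_1 from -3x^{2} + 3xy - x + 2y + 3 → 3xy - 3x + 2y + 2
  leading term xy: subtract (3)·g_2 from 3xy - 3x + 2y + 2 → 2x + y - 1
  leading term x: no divisor's leading term divides it; move 2x to the remainder.
  leading term y: no divisor's leading term divides it; move y to the remainder.
  leading term 1: no divisor's leading term divides it; move -1 to the remainder.
  normal form = 2x + y - 1.
The normal form is nonzero, so p ∉ I. Since p minus its normal form lies in I, I + (p) = I + (r) where r = 2x + y - 1; decide whether this ideal is the whole ring.
Run Buchberger on G together with r (pairs among the g_i already reduce to 0 since G is a Gröbner basis):
g_1 = x^{2} - 3x + 2, LT = x^{2}.
g_2 = xy + 3x - 2y + 1, LT = xy.
g_3 = y^{2} - 3y + 3, LT = y^{2}.
r = 2x + y - 1, LT = x.

S(g_1,r): lcm = x^{2}. S = 3xy + x + 2.
  leading term xy: subtract (3)·g_2 from 3xy + x + 2 → -x - y - 1
  leading term x: subtract (3)·r from -x - y - 1 → 3y + 2
  leading term y: no divisor's leading term divides it; move 3y to the remainder.
  leading term 1: no divisor's leading term divides it; move 2 to the remainder.
  remainder 3y + 2 ≠ 0; add m_5 = 3y + 2 to the basis.

The other S-polynomials (S(g_1,g_2), S(g_1,g_3), S(g_2,g_3), S(g_2,r), S(g_3,r), S(g_1,m_5), S(g_2,m_5), S(g_3,m_5), S(r,m_5)) all reduce to 0 modulo the current basis, so we have a Gröbner basis.
Inter-reduce: drop elements whose leading term is divisible by another's, tail-reduce, and make monic.
Reduced Gröbner basis: {x - 2, y + 3}.
The reduced Gröbner basis of I + (p) is {x - 2, y + 3} ≠ {1}, a proper ideal, so the enlarged system stays consistent: p is independent of I, with normal form 2x + y - 1.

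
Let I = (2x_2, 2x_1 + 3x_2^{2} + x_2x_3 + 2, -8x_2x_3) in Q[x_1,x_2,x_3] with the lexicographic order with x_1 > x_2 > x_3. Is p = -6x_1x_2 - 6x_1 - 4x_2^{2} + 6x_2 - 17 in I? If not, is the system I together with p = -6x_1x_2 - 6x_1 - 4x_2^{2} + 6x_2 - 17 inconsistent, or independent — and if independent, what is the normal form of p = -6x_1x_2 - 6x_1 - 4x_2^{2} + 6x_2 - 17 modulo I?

Adjoining -6x_1x_2 - 6x_1 - 4x_2^{2} + 6x_2 - 17 makes the ideal the whole ring: the system is inconsistent.

First compute the reduced Gröbner basis of I by Buchberger's algorithm.
f_1 = 2x_2, LT = x_2.
f_2 = 2x_1 + 3x_2^{2} + x_2x_3 + 2, LT = x_1.
f_3 = -8x_2x_3, LT = x_2x_3.

S(f_1,f_2): leading monomials are coprime, so the S-polynomial reduces to 0 (Buchberger's first criterion).
S(f_1,f_3): lcm = x_2x_3. S = 0.
  remainder 0.

S(f_2,f_3): leading monomials are coprime, so the S-polynomial reduces to 0 (Buchberger's first criterion).
Every S-polynomial of the final basis reduces to 0, so we have a Gröbner basis.
Inter-reduce: drop elements whose leading term is divisible by another's, tail-reduce, and make monic.
Reduced Gröbner basis: {x_1 + 1, x_2}.
Label its elements g_1 = x_1 + 1, g_2 = x_2.

Reduce p = -6x_1x_2 - 6x_1 - 4x_2^{2} + 6x_2 - 17 modulo G:
  leading term x_1x_2: subtract (-6x_2)·g_1 from -6x_1x_2 - 6x_1 - 4x_2^{2} + 6x_2 - 17 → -6x_1 - 4x_2^{2} + 12x_2 - 17
  leading term x_1: subtract (-6)·g_1 from -6x_1 - 4x_2^{2} + 12x_2 - 17 → -4x_2^{2} + 12x_2 - 11
  leading term x_2^{2}: subtract (-4x_2)·g_2 from -4x_2^{2} + 12x_2 - 11 → 12x_2 - 11
  leading term x_2: subtract (12)·g_2 from 12x_2 - 11 → -11
  leading term 1: no divisor's leading term divides it; move -11 to the remainder.
  normal form = -11.
The normal form is nonzero, so p ∉ I. Since p minus its normal form lies in I, I + (p) = I + (r) where r = -11; decide whether this ideal is the whole ring.
Here r = -11 is a nonzero constant, hence a unit: 1 ∈ I + (p), the Gröbner basis of I + (p) is {1}, and the enlarged system has no common solution — adjoining p is inconsistent.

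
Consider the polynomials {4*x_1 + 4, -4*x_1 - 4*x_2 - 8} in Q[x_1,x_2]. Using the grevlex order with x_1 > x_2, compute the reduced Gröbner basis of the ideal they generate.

G = {x_1 + 1, x_2 + 1}

f_1 = 4*x_1 + 4, LT = x_1.
f_2 = -4*x_1 - 4*x_2 - 8, LT = x_1.

S(f_1,f_2): lcm = x_1. S = -x_2 - 1.
  reduce S modulo (f_1, f_2):
  remainder -x_2 - 1 ≠ 0; add g_3 = -x_2 - 1 to the basis.

The other S-polynomials (S(f_1,g_3), S(f_2,g_3)) all reduce to 0 modulo the current basis, so we have a Gröbner basis.
Inter-reduce: drop elements whose leading term is divisible by another's, tail-reduce, and make monic.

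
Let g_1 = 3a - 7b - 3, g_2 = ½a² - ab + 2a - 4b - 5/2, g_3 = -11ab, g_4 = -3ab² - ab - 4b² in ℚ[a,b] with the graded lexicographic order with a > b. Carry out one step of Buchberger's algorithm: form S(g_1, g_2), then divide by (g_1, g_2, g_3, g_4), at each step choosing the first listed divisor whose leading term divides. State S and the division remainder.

S(g_1, g_2) = -⅓ab - 5a + 8b + 5; remainder on division = -7/9b² - 4b.

lcm(LM(g_1), LM(g_2)) = a².
S = (lcm/LT(g_1))·g_1 − (lcm/LT(g_2))·g_2 = -⅓ab - 5a + 8b + 5.
Reduce S modulo (g_1, g_2, g_3, g_4) in that order:
  leading term ab: subtract (-1/9b)·g_1 from -⅓ab - 5a + 8b + 5 → -7/9b² - 5a + 23/3b + 5
  leading term b²: no divisor's leading term divides it; move -7/9b² to the remainder.
  leading term a: subtract (-5/3)·g_1 from -5a + 23/3b + 5 → -4b
  leading term b: no divisor's leading term divides it; move -4b to the remainder.
The remainder -7/9b² - 4b is nonzero, so it would be added as the next basis element.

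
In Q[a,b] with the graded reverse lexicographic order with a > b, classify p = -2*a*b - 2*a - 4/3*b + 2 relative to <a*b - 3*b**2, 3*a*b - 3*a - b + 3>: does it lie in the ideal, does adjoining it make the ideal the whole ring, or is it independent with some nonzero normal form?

First compute the reduced Gröbner basis of I by Buchberger's algorithm.
f_1 = a*b - 3*b**2, LT = a*b.
f_2 = 3*a*b - 3*a - b + 3, LT = a*b.

S(f_1,f_2): lcm = a*b. S = -3*b**2 + a + 1/3*b - 1.
  reduce S modulo (f_1, f_2):
  remainder -3*b**2 + a + 1/3*b - 1 ≠ 0; add h_3 = -3*b**2 + a + 1/3*b - 1 to the basis.

S(f_1,h_3): lcm = a*b**2. S = -3*b**3 + 1/3*a**2 + 1/9*a*b - 1/3*a.
  reduce S modulo (f_1, f_2, h_3):
  remainder 1/3*a**2 - 4/3*a + 2/3*b + 1 ≠ 0; add h_4 = 1/3*a**2 - 4/3*a + 2/3*b + 1 to the basis.

The other S-polynomials (S(f_2,h_3), S(f_1,h_4), S(f_2,h_4), S(h_3,h_4)) all reduce to 0 modulo the current basis, so we have a Gröbner basis.
Inter-reduce: drop elements whose leading term is divisible by another's, tail-reduce, and make monic.
Reduced Gröbner basis: {a**2 - 4*a + 2*b + 3, a*b - a - 1/3*b + 1, b**2 - 1/3*a - 1/9*b + 1/3}.
Label its elements g_1 = a**2 - 4*a + 2*b + 3, g_2 = a*b - a - 1/3*b + 1, g_3 = b**2 - 1/3*a - 1/9*b + 1/3.

Reduce p = -2*a*b - 2*a - 4/3*b + 2 modulo G:
  leading term a*b: subtract (-2)·g_2 from -2*a*b - 2*a - 4/3*b + 2 → -4*a - 2*b + 4
  leading term a: no divisor's leading term divides it; move -4*a to the remainder.
  leading term b: no divisor's leading term divides it; move -2*b to the remainder.
  leading term 1: no divisor's leading term divides it; move 4 to the remainder.
  normal form = -4*a - 2*b + 4.
The normal form is nonzero, so p ∉ I. Since p minus its normal form lies in I, I + (p) = I + (r) where r = -4*a - 2*b + 4; decide whether this ideal is the whole ring.
Run Buchberger on G together with r (pairs among the g_i already reduce to 0 since G is a Gröbner basis):
g_1 = a**2 - 4*a + 2*b + 3, LT = a**2.
g_2 = a*b - a - 1/3*b + 1, LT = a*b.
g_3 = b**2 - 1/3*a - 1/9*b + 1/3, LT = b**2.
r = -4*a - 2*b + 4, LT = a.

S(g_1,r): lcm = a**2. S = -1/2*a*b - 3*a + 2*b + 3.
  reduce S modulo (g_1, g_2, g_3, r):
  remainder 43/12*b ≠ 0; add m_5 = 43/12*b to the basis.

The other S-polynomials (S(g_1,g_2), S(g_1,g_3), S(g_2,g_3), S(g_2,r), S(g_3,r), S(g_1,m_5), S(g_2,m_5), S(g_3,m_5), S(r,m_5)) all reduce to 0 modulo the current basis, so we have a Gröbner basis.
Inter-reduce: drop elements whose leading term is divisible by another's, tail-reduce, and make monic.
Reduced Gröbner basis: {a - 1, b}.
The reduced Gröbner basis of I + (p) is {a - 1, b} ≠ {1}, a proper ideal, so the enlarged system stays consistent: p is independent of I, with normal form -4*a - 2*b + 4.

The remainder on division by a Gröbner basis is unique — it is the normal form.

-2*a*b - 2*a - 4/3*b + 2 is independent of I; its normal form modulo I is -4*a - 2*b + 4.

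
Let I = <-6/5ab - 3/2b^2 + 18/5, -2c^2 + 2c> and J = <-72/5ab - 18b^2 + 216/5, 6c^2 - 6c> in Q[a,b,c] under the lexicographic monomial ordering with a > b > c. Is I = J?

Since reduced Gröbner bases are canonical representatives of ideals under a given ordering, it suffices to compute and compare them.
Buchberger on the first generating set:
f_1 = -6/5ab - 3/2b^2 + 18/5, LT = ab.
f_2 = -2c^2 + 2c, LT = c^2.

The S-polynomials (S(f_1,f_2)) all reduce to 0 modulo the current basis, so we have a Gröbner basis.
Inter-reduce: drop elements whose leading term is divisible by another's, tail-reduce, and make monic.
Reduced Gröbner basis: {ab + 5/4b^2 - 3, c^2 - c}.

Buchberger on the second generating set:
h_1 = -72/5ab - 18b^2 + 216/5, LT = ab.
h_2 = 6c^2 - 6c, LT = c^2.

The S-polynomials (S(h_1,h_2)) all reduce to 0 modulo the current basis, so we have a Gröbner basis.
Inter-reduce: drop elements whose leading term is divisible by another's, tail-reduce, and make monic.
Reduced Gröbner basis: {ab + 5/4b^2 - 3, c^2 - c}.

The two bases agree; hence the ideals are identical.

Yes, the ideals are equal.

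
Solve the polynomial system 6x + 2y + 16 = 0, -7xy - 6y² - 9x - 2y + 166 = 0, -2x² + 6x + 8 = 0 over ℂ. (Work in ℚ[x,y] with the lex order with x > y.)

{(-1, -5)}

Compute a lex Gröbner basis by Buchberger's algorithm.
f_1 = 6x + 2y + 16, LT = x.
f_2 = -7xy - 9x - 6y² - 2y + 166, LT = xy.
f_3 = -2x² + 6x + 8, LT = x².

S(f_1,f_2): lcm = xy. S = -9/7x - 11/21y² + 50/21y + 166/7.
  reduce S modulo (f_1, f_2, f_3):
  remainder -11/21y² + 59/21y + 190/7 ≠ 0; add h_4 = -11/21y² + 59/21y + 190/7 to the basis.

S(f_1,f_3): lcm = x². S = ⅓xy + 17/3x + 4.
  reduce S modulo (f_1, f_2, f_3, h_4):
  remainder -334/99y - 1670/99 ≠ 0; add h_5 = -334/99y - 1670/99 to the basis.

The other S-polynomials (S(f_2,f_3), S(f_1,h_4), S(f_2,h_4), S(f_3,h_4), S(f_1,h_5), S(f_2,h_5), S(f_3,h_5), S(h_4,h_5)) all reduce to 0 modulo the current basis, so we have a Gröbner basis.
Inter-reduce: drop elements whose leading term is divisible by another's, tail-reduce, and make monic.
Reduced Gröbner basis: {x + 1, y + 5}.

The lex basis is triangular: the last element involves only y. Solving y + 5 = 0 gives y ∈ {-5}; substituting each value into the earlier elements determines the remaining variables.
  y = -5: the earlier basis element becomes x + 1 = 0, giving x = -1 — point (-1, -5).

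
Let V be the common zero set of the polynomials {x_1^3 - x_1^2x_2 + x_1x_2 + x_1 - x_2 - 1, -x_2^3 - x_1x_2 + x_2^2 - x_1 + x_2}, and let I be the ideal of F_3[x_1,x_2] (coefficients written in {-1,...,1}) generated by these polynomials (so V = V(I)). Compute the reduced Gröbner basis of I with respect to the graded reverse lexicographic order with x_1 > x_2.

f_1 = x_1^3 - x_1^2x_2 + x_1x_2 + x_1 - x_2 - 1, LT = x_1^3.
f_2 = -x_2^3 - x_1x_2 + x_2^2 - x_1 + x_2, LT = x_2^3.

The S-polynomials (S(f_1,f_2)) all reduce to 0 modulo the current basis, so we have a Gröbner basis.

G = {x_1^3 - x_1^2x_2 + x_1x_2 + x_1 - x_2 - 1, x_2^3 + x_1x_2 - x_2^2 + x_1 - x_2}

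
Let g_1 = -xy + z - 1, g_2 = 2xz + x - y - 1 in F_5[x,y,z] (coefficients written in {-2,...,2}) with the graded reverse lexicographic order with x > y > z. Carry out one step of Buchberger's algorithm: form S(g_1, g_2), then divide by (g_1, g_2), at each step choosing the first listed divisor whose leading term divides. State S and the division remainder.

lcm(LM(g_1), LM(g_2)) = xyz.
S = (lcm/LT(g_1))·g_1 − (lcm/LT(g_2))·g_2 = 2xy - 2y^2 - z^2 - 2y + z.
Reduce S modulo (g_1, g_2) in that order:
  leading term xy: subtract (-2)·g_1 from 2xy - 2y^2 - z^2 - 2y + z → -2y^2 - z^2 - 2y - 2z - 2
  leading term y^2: no divisor's leading term divides it; move -2y^2 to the remainder.
  leading term z^2: no divisor's leading term divides it; move -z^2 to the remainder.
  leading term y: no divisor's leading term divides it; move -2y to the remainder.
  leading term z: no divisor's leading term divides it; move -2z to the remainder.
  leading term 1: no divisor's leading term divides it; move -2 to the remainder.
The remainder -2y^2 - z^2 - 2y - 2z - 2 is nonzero, so it would be added as the next basis element.

S(g_1, g_2) = 2xy - 2y^2 - z^2 - 2y + z; remainder on division = -2y^2 - z^2 - 2y - 2z - 2.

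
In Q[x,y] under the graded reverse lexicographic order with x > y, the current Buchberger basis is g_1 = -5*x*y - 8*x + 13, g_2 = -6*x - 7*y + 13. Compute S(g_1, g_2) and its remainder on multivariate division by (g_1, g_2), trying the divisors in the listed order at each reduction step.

lcm(LM(g_1), LM(g_2)) = x*y.
S = (lcm/LT(g_1))·g_1 − (lcm/LT(g_2))·g_2 = -7/6*y**2 + 8/5*x + 13/6*y - 13/5.
Reduce S modulo (g_1, g_2) in that order:
  leading term y**2: no divisor's leading term divides it; move -7/6*y**2 to the remainder.
  leading term x: subtract (-4/15)·g_2 from 8/5*x + 13/6*y - 13/5 → 3/10*y + 13/15
  leading term y: no divisor's leading term divides it; move 3/10*y to the remainder.
  leading term 1: no divisor's leading term divides it; move 13/15 to the remainder.
The remainder -7/6*y**2 + 3/10*y + 13/15 is nonzero, so it would be added as the next basis element.

S(g_1, g_2) = -7/6*y**2 + 8/5*x + 13/6*y - 13/5; remainder on division = -7/6*y**2 + 3/10*y + 13/15.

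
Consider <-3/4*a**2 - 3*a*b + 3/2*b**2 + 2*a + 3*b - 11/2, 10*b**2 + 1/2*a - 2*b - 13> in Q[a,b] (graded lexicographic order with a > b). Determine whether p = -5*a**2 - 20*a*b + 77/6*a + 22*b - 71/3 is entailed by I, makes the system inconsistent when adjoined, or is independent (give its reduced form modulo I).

-5*a**2 - 20*a*b + 77/6*a + 22*b - 71/3 lies in I (it reduces to 0).

First compute the reduced Gröbner basis of I by Buchberger's algorithm.
f_1 = -3/4*a**2 - 3*a*b + 3/2*b**2 + 2*a + 3*b - 11/2, LT = a**2.
f_2 = 10*b**2 + 1/2*a - 2*b - 13, LT = b**2.

The S-polynomials (S(f_1,f_2)) all reduce to 0 modulo the current basis, so we have a Gröbner basis.
Inter-reduce: drop elements whose leading term is divisible by another's, tail-reduce, and make monic.
Reduced Gröbner basis: {a**2 + 4*a*b - 77/30*a - 22/5*b + 71/15, b**2 + 1/20*a - 1/5*b - 13/10}.
Label its elements g_1 = a**2 + 4*a*b - 77/30*a - 22/5*b + 71/15, g_2 = b**2 + 1/20*a - 1/5*b - 13/10.

Reduce p = -5*a**2 - 20*a*b + 77/6*a + 22*b - 71/3 modulo G:
  leading term a**2: subtract (-5)·g_1 from -5*a**2 - 20*a*b + 77/6*a + 22*b - 71/3 → 0
  normal form = 0.
Since the normal form is 0, p ∈ I.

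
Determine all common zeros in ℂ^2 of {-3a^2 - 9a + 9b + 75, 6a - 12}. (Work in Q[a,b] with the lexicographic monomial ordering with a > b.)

{(2, -5)}

Compute a lex Gröbner basis by Buchberger's algorithm.
f_1 = -3a^2 - 9a + 9b + 75, LT = a^2.
f_2 = 6a - 12, LT = a.

S(f_1,f_2): lcm = a^2. S = 5a - 3b - 25.
  leading term a: subtract (5/6)·f_2 from 5a - 3b - 25 → -3b - 15
  leading term b: no divisor's leading term divides it; move -3b to the remainder.
  leading term 1: no divisor's leading term divides it; move -15 to the remainder.
  remainder -3b - 15 ≠ 0; add h_3 = -3b - 15 to the basis.

The other S-polynomials (S(f_1,h_3), S(f_2,h_3)) all reduce to 0 modulo the current basis, so we have a Gröbner basis.
Inter-reduce: drop elements whose leading term is divisible by another's, tail-reduce, and make monic.
Reduced Gröbner basis: {a - 2, b + 5}.

From the last basis element, b + 5 = 0, so b takes values in {-5}. Each choice, substituted upward through the basis, yields the corresponding point(s) of the solution set.
  b = -5: the earlier basis element becomes a - 2 = 0, giving a = 2 — point (2, -5).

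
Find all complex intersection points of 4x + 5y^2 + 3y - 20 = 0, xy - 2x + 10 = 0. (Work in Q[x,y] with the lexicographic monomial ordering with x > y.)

Compute a lex Gröbner basis by Buchberger's algorithm.
f_1 = 4x + 5y^2 + 3y - 20, LT = x.
f_2 = xy - 2x + 10, LT = xy.

S(f_1,f_2): lcm = xy. S = 2x + 5/4y^3 + 3/4y^2 - 5y - 10.
  leading term x: subtract (1/2)·f_1 from 2x + 5/4y^3 + 3/4y^2 - 5y - 10 → 5/4y^3 - 7/4y^2 - 13/2y
  leading term y^3: no divisor's leading term divides it; move 5/4y^3 to the remainder.
  leading term y^2: no divisor's leading term divides it; move -7/4y^2 to the remainder.
  leading term y: no divisor's leading term divides it; move -13/2y to the remainder.
  remainder 5/4y^3 - 7/4y^2 - 13/2y ≠ 0; add h_3 = 5/4y^3 - 7/4y^2 - 13/2y to the basis.

S(f_1,h_3): leading monomials are coprime, so the S-polynomial reduces to 0 (Buchberger's first criterion).
S(f_2,h_3): lcm = xy^3. S = -3/5xy^2 + 26/5xy + 10y^2.
  leading term xy^2: subtract (-3/20y^2)·f_1 from -3/5xy^2 + 26/5xy + 10y^2 → 26/5xy + 3/4y^4 + 9/20y^3 + 7y^2
  leading term xy: subtract (13/10y)·f_1 from 26/5xy + 3/4y^4 + 9/20y^3 + 7y^2 → 3/4y^4 - 121/20y^3 + 31/10y^2 + 26y
  leading term y^4: subtract (3/5y)·h_3 from 3/4y^4 - 121/20y^3 + 31/10y^2 + 26y → -5y^3 + 7y^2 + 26y
  leading term y^3: subtract (-4)·h_3 from -5y^3 + 7y^2 + 26y → 0
  remainder 0.

Every S-polynomial of the final basis reduces to 0, so we have a Gröbner basis.
Inter-reduce: drop elements whose leading term is divisible by another's, tail-reduce, and make monic.
Reduced Gröbner basis: {x + 5/4y^2 + 3/4y - 5, y^3 - 7/5y^2 - 26/5y}.

The lex basis is triangular: the last element involves only y. Solving y^3 - 7/5y^2 - 26/5y = 0 gives y ∈ {0, 7/10 - sqrt(569)/10, 7/10 + sqrt(569)/10}; substituting each value into the earlier elements determines the remaining variables.
  y = 0: the earlier basis element becomes x - 5 = 0, giving x = 5 — point (5, 0).
  y = 7/10 - sqrt(569)/10: the earlier basis element becomes x - sqrt(569)/4 + 13/4 = 0, giving x = -13/4 + sqrt(569)/4 — point (-13/4 + sqrt(569)/4, 7/10 - sqrt(569)/10).
  y = 7/10 + sqrt(569)/10: the earlier basis element becomes x + 13/4 + sqrt(569)/4 = 0, giving x = -sqrt(569)/4 - 13/4 — point (-sqrt(569)/4 - 13/4, 7/10 + sqrt(569)/10).

{(5, 0), (-13/4 + sqrt(569)/4, 7/10 - sqrt(569)/10), (-sqrt(569)/4 - 13/4, 7/10 + sqrt(569)/10)}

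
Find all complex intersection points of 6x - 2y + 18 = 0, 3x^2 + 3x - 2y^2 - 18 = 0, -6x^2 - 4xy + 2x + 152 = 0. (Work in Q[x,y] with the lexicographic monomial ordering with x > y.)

{(-4, -3)}

Compute a lex Gröbner basis by Buchberger's algorithm.
f_1 = 6x - 2y + 18, LT = x.
f_2 = 3x^2 + 3x - 2y^2 - 18, LT = x^2.
f_3 = -6x^2 - 4xy + 2x + 152, LT = x^2.

S(f_1,f_2): lcm = x^2. S = -1/3xy + 2x + 2/3y^2 + 6.
  leading term xy: subtract (-1/18y)·f_1 from -1/3xy + 2x + 2/3y^2 + 6 → 2x + 5/9y^2 + y + 6
  leading term x: subtract (1/3)·f_1 from 2x + 5/9y^2 + y + 6 → 5/9y^2 + 5/3y
  leading term y^2: no divisor's leading term divides it; move 5/9y^2 to the remainder.
  leading term y: no divisor's leading term divides it; move 5/3y to the remainder.
  remainder 5/9y^2 + 5/3y ≠ 0; add h_4 = 5/9y^2 + 5/3y to the basis.

S(f_1,f_3): lcm = x^2. S = -xy + 10/3x + 76/3.
  leading term xy: subtract (-1/6y)·f_1 from -xy + 10/3x + 76/3 → 10/3x - 1/3y^2 + 3y + 76/3
  leading term x: subtract (5/9)·f_1 from 10/3x - 1/3y^2 + 3y + 76/3 → -1/3y^2 + 37/9y + 46/3
  leading term y^2: subtract (-3/5)·h_4 from -1/3y^2 + 37/9y + 46/3 → 46/9y + 46/3
  leading term y: no divisor's leading term divides it; move 46/9y to the remainder.
  leading term 1: no divisor's leading term divides it; move 46/3 to the remainder.
  remainder 46/9y + 46/3 ≠ 0; add h_5 = 46/9y + 46/3 to the basis.

The other S-polynomials (S(f_2,f_3), S(f_1,h_4), S(f_2,h_4), S(f_3,h_4), S(f_1,h_5), S(f_2,h_5), S(f_3,h_5), S(h_4,h_5)) all reduce to 0 modulo the current basis, so we have a Gröbner basis.
Inter-reduce: drop elements whose leading term is divisible by another's, tail-reduce, and make monic.
Reduced Gröbner basis: {x + 4, y + 3}.

Elimination: the polynomial y + 3 lies in the elimination ideal for y, so y ∈ {-3}. For each such y, the remaining basis elements (now univariate) give the rest of the solution.
  y = -3: the earlier basis element becomes x + 4 = 0, giving x = -4 — point (-4, -3).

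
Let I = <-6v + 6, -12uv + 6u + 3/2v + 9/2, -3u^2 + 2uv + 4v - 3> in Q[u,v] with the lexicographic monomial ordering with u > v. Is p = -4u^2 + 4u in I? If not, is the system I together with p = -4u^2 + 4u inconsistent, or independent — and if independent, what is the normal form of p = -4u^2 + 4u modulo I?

-4u^2 + 4u lies in I (it reduces to 0).

First compute the reduced Gröbner basis of I by Buchberger's algorithm.
f_1 = -6v + 6, LT = v.
f_2 = -12uv + 6u + 3/2v + 9/2, LT = uv.
f_3 = -3u^2 + 2uv + 4v - 3, LT = u^2.

S(f_1,f_2): lcm = uv. S = -1/2u + 1/8v + 3/8.
  leading term u: no divisor's leading term divides it; move -1/2u to the remainder.
  leading term v: subtract (-1/48)·f_1 from 1/8v + 3/8 → 1/2
  leading term 1: no divisor's leading term divides it; move 1/2 to the remainder.
  remainder -1/2u + 1/2 ≠ 0; add h_4 = -1/2u + 1/2 to the basis.

S(f_1,f_3): leading monomials are coprime, so the S-polynomial reduces to 0 (Buchberger's first criterion).
S(f_2,f_3): lcm = u^2v. S = -1/2u^2 + 2/3uv^2 - 1/8uv - 3/8u + 4/3v^2 - v.
  leading term u^2: subtract (1/6)·f_3 from -1/2u^2 + 2/3uv^2 - 1/8uv - 3/8u + 4/3v^2 - v → 2/3uv^2 - 11/24uv - 3/8u + 4/3v^2 - 5/3v + 1/2
  leading term uv^2: subtract (-1/9uv)·f_1 from 2/3uv^2 - 11/24uv - 3/8u + 4/3v^2 - 5/3v + 1/2 → 5/24uv - 3/8u + 4/3v^2 - 5/3v + 1/2
  leading term uv: subtract (-5/144u)·f_1 from 5/24uv - 3/8u + 4/3v^2 - 5/3v + 1/2 → -1/6u + 4/3v^2 - 5/3v + 1/2
  leading term u: subtract (1/3)·h_4 from -1/6u + 4/3v^2 - 5/3v + 1/2 → 4/3v^2 - 5/3v + 1/3
  leading term v^2: subtract (-2/9v)·f_1 from 4/3v^2 - 5/3v + 1/3 → -1/3v + 1/3
  leading term v: subtract (1/18)·f_1 from -1/3v + 1/3 → 0
  remainder 0.

S(f_1,h_4): leading monomials are coprime, so the S-polynomial reduces to 0 (Buchberger's first criterion).
S(f_2,h_4): lcm = uv. S = -1/2u + 7/8v - 3/8.
  leading term u: subtract (1)·h_4 from -1/2u + 7/8v - 3/8 → 7/8v - 7/8
  leading term v: subtract (-7/48)·f_1 from 7/8v - 7/8 → 0
  remainder 0.

S(f_3,h_4): lcm = u^2. S = -2/3uv + u - 4/3v + 1.
  leading term uv: subtract (1/9u)·f_1 from -2/3uv + u - 4/3v + 1 → 1/3u - 4/3v + 1
  leading term u: subtract (-2/3)·h_4 from 1/3u - 4/3v + 1 → -4/3v + 4/3
  leading term v: subtract (2/9)·f_1 from -4/3v + 4/3 → 0
  remainder 0.

Every S-polynomial of the final basis reduces to 0, so we have a Gröbner basis.
Inter-reduce: drop elements whose leading term is divisible by another's, tail-reduce, and make monic.
Reduced Gröbner basis: {u - 1, v - 1}.
Label its elements g_1 = u - 1, g_2 = v - 1.

Reduce p = -4u^2 + 4u modulo G:
  leading term u^2: subtract (-4u)·g_1 from -4u^2 + 4u → 0
  normal form = 0.
Since the normal form is 0, p ∈ I.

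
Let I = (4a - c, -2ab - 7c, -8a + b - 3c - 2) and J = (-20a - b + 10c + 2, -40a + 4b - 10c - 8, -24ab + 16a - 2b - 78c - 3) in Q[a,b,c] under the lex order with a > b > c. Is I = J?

Equality of ideals is decidable: compute both reduced Gröbner bases (unique for the ordering) and check whether they agree.
Buchberger on the first generating set:
f_1 = 4a - c, LT = a.
f_2 = -2ab - 7c, LT = ab.
f_3 = -8a + b - 3c - 2, LT = a.

S(f_1,f_2): lcm = ab. S = -\tfrac{1}{4}bc - \tfrac{7}{2}c.
  reduce S modulo (f_1, f_2, f_3):
  remainder -\tfrac{1}{4}bc - \tfrac{7}{2}c ≠ 0; add g_4 = -\tfrac{1}{4}bc - \tfrac{7}{2}c to the basis.

S(f_1,f_3): lcm = a. S = \tfrac{1}{8}b - \tfrac{5}{8}c - \tfrac{1}{4}.
  reduce S modulo (f_1, f_2, f_3, g_4):
  remainder \tfrac{1}{8}b - \tfrac{5}{8}c - \tfrac{1}{4} ≠ 0; add g_5 = \tfrac{1}{8}b - \tfrac{5}{8}c - \tfrac{1}{4} to the basis.

S(f_2,g_5): lcm = ab. S = 5ac + 2a + \tfrac{7}{2}c.
  reduce S modulo (f_1, f_2, f_3, g_4, g_5):
  remainder \tfrac{5}{4}c^{2} + 4c ≠ 0; add g_6 = \tfrac{5}{4}c^{2} + 4c to the basis.

The other S-polynomials (S(f_2,f_3), S(f_1,g_4), S(f_2,g_4), S(f_3,g_4), S(f_1,g_5), S(f_3,g_5), S(g_4,g_5), S(f_1,g_6), S(f_2,g_6), S(f_3,g_6), S(g_4,g_6), S(g_5,g_6)) all reduce to 0 modulo the current basis, so we have a Gröbner basis.
Inter-reduce: drop elements whose leading term is divisible by another's, tail-reduce, and make monic.
Reduced Gröbner basis: {a - \tfrac{1}{4}c, b - 5c - 2, c^{2} + \tfrac{16}{5}c}.

Buchberger on the second generating set:
h_1 = -20a - b + 10c + 2, LT = a.
h_2 = -40a + 4b - 10c - 8, LT = a.
h_3 = -24ab + 16a - 2b - 78c - 3, LT = ab.

S(h_1,h_2): lcm = a. S = \tfrac{3}{20}b - \tfrac{3}{4}c - \tfrac{3}{10}.
  reduce S modulo (h_1, h_2, h_3):
  remainder \tfrac{3}{20}b - \tfrac{3}{4}c - \tfrac{3}{10} ≠ 0; add k_4 = \tfrac{3}{20}b - \tfrac{3}{4}c - \tfrac{3}{10} to the basis.

S(h_1,h_3): lcm = ab. S = \tfrac{2}{3}a + \tfrac{1}{20}b^{2} - \tfrac{1}{2}bc - \tfrac{11}{60}b - \tfrac{13}{4}c - \tfrac{1}{8}.
  reduce S modulo (h_1, h_2, h_3, k_4):
  remainder -\tfrac{5}{4}c^{2} - 4c - \tfrac{7}{24} ≠ 0; add k_5 = -\tfrac{5}{4}c^{2} - 4c - \tfrac{7}{24} to the basis.

The other S-polynomials (S(h_2,h_3), S(h_1,k_4), S(h_2,k_4), S(h_3,k_4), S(h_1,k_5), S(h_2,k_5), S(h_3,k_5), S(k_4,k_5)) all reduce to 0 modulo the current basis, so we have a Gröbner basis.
Inter-reduce: drop elements whose leading term is divisible by another's, tail-reduce, and make monic.
Reduced Gröbner basis: {a - \tfrac{1}{4}c, b - 5c - 2, c^{2} + \tfrac{16}{5}c + \tfrac{7}{30}}.

These differ, so the ideals are not equal.
The same test decides containment: I ⊆ J iff every generator of I reduces to 0 modulo a Gröbner basis of J.

No, the ideals differ.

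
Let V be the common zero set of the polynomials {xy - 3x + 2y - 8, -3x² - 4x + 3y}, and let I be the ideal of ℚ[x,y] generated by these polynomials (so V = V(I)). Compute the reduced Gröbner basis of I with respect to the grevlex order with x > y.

G = {x² + 4/3x - y, xy - 3x + 2y - 8, y² - 2x - 13/3y + 16/3}

f_1 = xy - 3x + 2y - 8, LT = xy.
f_2 = -3x² - 4x + 3y, LT = x².

S(f_1,f_2): lcm = x²y. S = -3x² + ⅔xy + y² - 8x.
  leading term x²: subtract (1)·f_2 from -3x² + ⅔xy + y² - 8x → ⅔xy + y² - 4x - 3y
  leading term xy: subtract (⅔)·f_1 from ⅔xy + y² - 4x - 3y → y² - 2x - 13/3y + 16/3
  leading term y²: no divisor's leading term divides it; move y² to the remainder.
  leading term x: no divisor's leading term divides it; move -2x to the remainder.
  leading term y: no divisor's leading term divides it; move -13/3y to the remainder.
  leading term 1: no divisor's leading term divides it; move 16/3 to the remainder.
  remainder y² - 2x - 13/3y + 16/3 ≠ 0; add g_3 = y² - 2x - 13/3y + 16/3 to the basis.

The other S-polynomials (S(f_1,g_3), S(f_2,g_3)) all reduce to 0 modulo the current basis, so we have a Gröbner basis.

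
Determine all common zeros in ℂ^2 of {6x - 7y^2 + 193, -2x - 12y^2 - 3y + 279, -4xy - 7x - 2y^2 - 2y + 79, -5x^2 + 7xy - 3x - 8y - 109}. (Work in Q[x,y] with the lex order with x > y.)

Compute a lex Gröbner basis by Buchberger's algorithm.
f_1 = 6x - 7y^2 + 193, LT = x.
f_2 = -2x - 12y^2 - 3y + 279, LT = x.
f_3 = -4xy - 7x - 2y^2 - 2y + 79, LT = xy.
f_4 = -5x^2 + 7xy - 3x - 8y - 109, LT = x^2.

S(f_1,f_2): lcm = x. S = -43/6y^2 - 3/2y + 515/3.
  leading term y^2: no divisor's leading term divides it; move -43/6y^2 to the remainder.
  leading term y: no divisor's leading term divides it; move -3/2y to the remainder.
  leading term 1: no divisor's leading term divides it; move 515/3 to the remainder.
  remainder -43/6y^2 - 3/2y + 515/3 ≠ 0; add h_5 = -43/6y^2 - 3/2y + 515/3 to the basis.

S(f_1,f_3): lcm = xy. S = -7/4x - 7/6y^3 - 1/2y^2 + 95/3y + 79/4.
  leading term x: subtract (-7/24)·f_1 from -7/4x - 7/6y^3 - 1/2y^2 + 95/3y + 79/4 → -7/6y^3 - 61/24y^2 + 95/3y + 1825/24
  leading term y^3: subtract (7/43y)·h_5 from -7/6y^3 - 61/24y^2 + 95/3y + 1825/24 → -2371/1032y^2 + 160/43y + 1825/24
  leading term y^2: subtract (2371/7396)·h_5 from -2371/1032y^2 + 160/43y + 1825/24 → 62153/14792y + 310765/14792
  leading term y: no divisor's leading term divides it; move 62153/14792y to the remainder.
  leading term 1: no divisor's leading term divides it; move 310765/14792 to the remainder.
  remainder 62153/14792y + 310765/14792 ≠ 0; add h_6 = 62153/14792y + 310765/14792 to the basis.

The other S-polynomials (S(f_1,f_4), S(f_2,f_3), S(f_2,f_4), S(f_3,f_4), S(f_1,h_5), S(f_2,h_5), S(f_3,h_5), S(f_4,h_5), S(f_1,h_6), S(f_2,h_6), S(f_3,h_6), S(f_4,h_6), S(h_5,h_6)) all reduce to 0 modulo the current basis, so we have a Gröbner basis.
Inter-reduce: drop elements whose leading term is divisible by another's, tail-reduce, and make monic.
Reduced Gröbner basis: {x + 3, y + 5}.

Since the basis is lex-ordered, y + 5 is univariate in y. Its roots are {-5}. Back-substituting each root into the other basis elements fixes the other coordinates.
  y = -5: the earlier basis element becomes x + 3 = 0, giving x = -3 — point (-3, -5).

{(-3, -5)}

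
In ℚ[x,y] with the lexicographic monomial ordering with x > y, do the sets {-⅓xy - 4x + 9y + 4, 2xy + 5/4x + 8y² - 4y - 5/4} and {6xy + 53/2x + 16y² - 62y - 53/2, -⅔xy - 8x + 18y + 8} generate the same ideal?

Two ideals are equal iff their reduced Gröbner bases coincide (the reduced basis is unique for a fixed ordering).
Buchberger on the first generating set:
f_1 = -⅓xy - 4x + 9y + 4, LT = xy.
f_2 = 2xy + 5/4x + 8y² - 4y - 5/4, LT = xy.

S(f_1,f_2): lcm = xy. S = 91/8x - 4y² - 25y - 91/8.
  leading term x: no divisor's leading term divides it; move 91/8x to the remainder.
  leading term y²: no divisor's leading term divides it; move -4y² to the remainder.
  leading term y: no divisor's leading term divides it; move -25y to the remainder.
  leading term 1: no divisor's leading term divides it; move -91/8 to the remainder.
  remainder 91/8x - 4y² - 25y - 91/8 ≠ 0; add g_3 = 91/8x - 4y² - 25y - 91/8 to the basis.

S(f_1,g_3): lcm = xy. S = 12x + 32/91y³ + 200/91y² - 26y - 12.
  leading term x: subtract (96/91)·g_3 from 12x + 32/91y³ + 200/91y² - 26y - 12 → 32/91y³ + 584/91y² + 34/91y
  leading term y³: no divisor's leading term divides it; move 32/91y³ to the remainder.
  leading term y²: no divisor's leading term divides it; move 584/91y² to the remainder.
  leading term y: no divisor's leading term divides it; move 34/91y to the remainder.
  remainder 32/91y³ + 584/91y² + 34/91y ≠ 0; add g_4 = 32/91y³ + 584/91y² + 34/91y to the basis.

The other S-polynomials (S(f_2,g_3), S(f_1,g_4), S(f_2,g_4), S(g_3,g_4)) all reduce to 0 modulo the current basis, so we have a Gröbner basis.
Inter-reduce: drop elements whose leading term is divisible by another's, tail-reduce, and make monic.
Reduced Gröbner basis: {x - 32/91y² - 200/91y - 1, y³ + 73/4y² + 17/16y}.

Buchberger on the second generating set:
h_1 = 6xy + 53/2x + 16y² - 62y - 53/2, LT = xy.
h_2 = -⅔xy - 8x + 18y + 8, LT = xy.

S(h_1,h_2): lcm = xy. S = -91/12x + 8/3y² + 50/3y + 91/12.
  leading term x: no divisor's leading term divides it; move -91/12x to the remainder.
  leading term y²: no divisor's leading term divides it; move 8/3y² to the remainder.
  leading term y: no divisor's leading term divides it; move 50/3y to the remainder.
  leading term 1: no divisor's leading term divides it; move 91/12 to the remainder.
  remainder -91/12x + 8/3y² + 50/3y + 91/12 ≠ 0; add k_3 = -91/12x + 8/3y² + 50/3y + 91/12 to the basis.

S(h_1,k_3): lcm = xy. S = 53/12x + 32/91y³ + 1328/273y² - 28/3y - 53/12.
  leading term x: subtract (-53/91)·k_3 from 53/12x + 32/91y³ + 1328/273y² - 28/3y - 53/12 → 32/91y³ + 584/91y² + 34/91y
  leading term y³: no divisor's leading term divides it; move 32/91y³ to the remainder.
  leading term y²: no divisor's leading term divides it; move 584/91y² to the remainder.
  leading term y: no divisor's leading term divides it; move 34/91y to the remainder.
  remainder 32/91y³ + 584/91y² + 34/91y ≠ 0; add k_4 = 32/91y³ + 584/91y² + 34/91y to the basis.

The other S-polynomials (S(h_2,k_3), S(h_1,k_4), S(h_2,k_4), S(k_3,k_4)) all reduce to 0 modulo the current basis, so we have a Gröbner basis.
Inter-reduce: drop elements whose leading term is divisible by another's, tail-reduce, and make monic.
Reduced Gröbner basis: {x - 32/91y² - 200/91y - 1, y³ + 73/4y² + 17/16y}.

The two bases agree; hence the ideals are identical.

Yes, the ideals are equal.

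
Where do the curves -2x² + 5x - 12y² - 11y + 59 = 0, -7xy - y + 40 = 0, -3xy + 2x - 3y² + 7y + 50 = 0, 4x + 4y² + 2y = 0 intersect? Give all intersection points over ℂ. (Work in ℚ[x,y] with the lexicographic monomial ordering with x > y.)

Compute a lex Gröbner basis by Buchberger's algorithm.
f_1 = -2x² + 5x - 12y² - 11y + 59, LT = x².
f_2 = -7xy - y + 40, LT = xy.
f_3 = -3xy + 2x - 3y² + 7y + 50, LT = xy.
f_4 = 4x + 4y² + 2y, LT = x.

S(f_1,f_2): lcm = x²y. S = -37/14xy + 40/7x + 6y³ + 11/2y² - 59/2y.
  reduce S modulo (f_1, f_2, f_3, f_4):
  remainder 6y³ - 3/14y² - 1567/49y - 740/49 ≠ 0; add h_5 = 6y³ - 3/14y² - 1567/49y - 740/49 to the basis.

S(f_1,f_3): lcm = x²y. S = ⅔x² - xy² - ⅙xy + 50/3x + 6y³ + 11/2y² - 59/2y.
  reduce S modulo (f_1, f_2, f_3, f_4, h_5):
  remainder -346/21y² - 4717/294y + 1657/49 ≠ 0; add h_6 = -346/21y² - 4717/294y + 1657/49 to the basis.

S(f_1,f_4): lcm = x². S = -xy² - ½xy - 5/2x + 6y² + 11/2y - 59/2.
  reduce S modulo (f_1, f_2, f_3, f_4, h_5, h_6):
  remainder -495675/67816y - 495675/33908 ≠ 0; add h_7 = -495675/67816y - 495675/33908 to the basis.

The other S-polynomials (S(f_2,f_3), S(f_2,f_4), S(f_3,f_4), S(f_1,h_5), S(f_2,h_5), S(f_3,h_5), S(f_4,h_5), S(f_1,h_6), S(f_2,h_6), S(f_3,h_6), S(f_4,h_6), S(h_5,h_6), S(f_1,h_7), S(f_2,h_7), S(f_3,h_7), S(f_4,h_7), S(h_5,h_7), S(h_6,h_7)) all reduce to 0 modulo the current basis, so we have a Gröbner basis.
Inter-reduce: drop elements whose leading term is divisible by another's, tail-reduce, and make monic.
Reduced Gröbner basis: {x + 3, y + 2}.

Since the basis is lex-ordered, y + 2 is univariate in y. Its roots are {-2}. Back-substituting each root into the other basis elements fixes the other coordinates.
  y = -2: the earlier basis element becomes x + 3 = 0, giving x = -3 — point (-3, -2).
Zero-dimensionality of the ideal guarantees finitely many solutions over ℂ.

{(-3, -2)}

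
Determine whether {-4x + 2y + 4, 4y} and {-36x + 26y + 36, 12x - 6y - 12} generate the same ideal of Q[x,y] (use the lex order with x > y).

Equality of ideals is decidable: compute both reduced Gröbner bases (unique for the ordering) and check whether they agree.
Buchberger on the first generating set:
f_1 = -4x + 2y + 4, LT = x.
f_2 = 4y, LT = y.

The S-polynomials (S(f_1,f_2)) all reduce to 0 modulo the current basis, so we have a Gröbner basis.
Inter-reduce: drop elements whose leading term is divisible by another's, tail-reduce, and make monic.
Reduced Gröbner basis: {x - 1, y}.

Buchberger on the second generating set:
h_1 = -36x + 26y + 36, LT = x.
h_2 = 12x - 6y - 12, LT = x.

S(h_1,h_2): lcm = x. S = -\tfrac{2}{9}y.
  reduce S modulo (h_1, h_2):
  remainder -\tfrac{2}{9}y ≠ 0; add k_3 = -\tfrac{2}{9}y to the basis.

The other S-polynomials (S(h_1,k_3), S(h_2,k_3)) all reduce to 0 modulo the current basis, so we have a Gröbner basis.
Inter-reduce: drop elements whose leading term is divisible by another's, tail-reduce, and make monic.
Reduced Gröbner basis: {x - 1, y}.

The two bases agree; hence the ideals are identical.

Yes, the ideals are equal.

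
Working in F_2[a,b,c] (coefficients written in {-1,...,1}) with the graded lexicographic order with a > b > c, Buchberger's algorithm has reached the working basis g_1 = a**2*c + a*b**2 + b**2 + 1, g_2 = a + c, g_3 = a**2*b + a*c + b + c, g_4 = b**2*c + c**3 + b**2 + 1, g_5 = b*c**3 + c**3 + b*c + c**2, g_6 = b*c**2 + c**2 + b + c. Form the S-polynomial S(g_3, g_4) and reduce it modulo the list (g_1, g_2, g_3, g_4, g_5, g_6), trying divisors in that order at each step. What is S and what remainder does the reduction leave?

S(g_3, g_4) = a**2*c**3 + a**2*b**2 + a*b*c**2 + b**2*c + b*c**2 + a**2; remainder on division = c**5 + c**4 + c**3 + b*c + c**2 + b.

lcm(LM(g_3), LM(g_4)) = a**2*b**2*c.
S = (lcm/LT(g_3))·g_3 − (lcm/LT(g_4))·g_4 = a**2*c**3 + a**2*b**2 + a*b*c**2 + b**2*c + b*c**2 + a**2.
Reduce S modulo (g_1, g_2, g_3, g_4, g_5, g_6) in that order:
  leading term a**2*c**3: subtract (c**2)·g_1 from a**2*c**3 + a**2*b**2 + a*b*c**2 + b**2*c + b*c**2 + a**2 → a*b**2*c**2 + a**2*b**2 + a*b*c**2 + b**2*c**2 + b**2*c + b*c**2 + a**2 + c**2
  leading term a*b**2*c**2: subtract (b**2*c**2)·g_2 from a*b**2*c**2 + a**2*b**2 + a*b*c**2 + b**2*c**2 + b**2*c + b*c**2 + a**2 + c**2 → b**2*c**3 + a**2*b**2 + a*b*c**2 + b**2*c**2 + b**2*c + b*c**2 + a**2 + c**2
  leading term b**2*c**3: subtract (c**2)·g_4 from b**2*c**3 + a**2*b**2 + a*b*c**2 + b**2*c**2 + b**2*c + b*c**2 + a**2 + c**2 → c**5 + a**2*b**2 + a*b*c**2 + b**2*c + b*c**2 + a**2
  leading term c**5: no divisor's leading term divides it; move c**5 to the remainder.
  leading term a**2*b**2: subtract (a*b**2)·g_2 from a**2*b**2 + a*b*c**2 + b**2*c + b*c**2 + a**2 → a*b**2*c + a*b*c**2 + b**2*c + b*c**2 + a**2
  leading term a*b**2*c: subtract (b**2*c)·g_2 from a*b**2*c + a*b*c**2 + b**2*c + b*c**2 + a**2 → a*b*c**2 + b**2*c**2 + b**2*c + b*c**2 + a**2
  leading term a*b*c**2: subtract (b*c**2)·g_2 from a*b*c**2 + b**2*c**2 + b**2*c + b*c**2 + a**2 → b**2*c**2 + b*c**3 + b**2*c + b*c**2 + a**2
  leading term b**2*c**2: subtract (c)·g_4 from b**2*c**2 + b*c**3 + b**2*c + b*c**2 + a**2 → b*c**3 + c**4 + b*c**2 + a**2 + c
  leading term b*c**3: subtract (1)·g_5 from b*c**3 + c**4 + b*c**2 + a**2 + c → c**4 + b*c**2 + c**3 + a**2 + b*c + c**2 + c
  leading term c**4: no divisor's leading term divides it; move c**4 to the remainder.
  leading term b*c**2: subtract (1)·g_6 from b*c**2 + c**3 + a**2 + b*c + c**2 + c → c**3 + a**2 + b*c + b
  leading term c**3: no divisor's leading term divides it; move c**3 to the remainder.
  leading term a**2: subtract (a)·g_2 from a**2 + b*c + b → a*c + b*c + b
  leading term a*c: subtract (c)·g_2 from a*c + b*c + b → b*c + c**2 + b
  leading term b*c: no divisor's leading term divides it; move b*c to the remainder.
  leading term c**2: no divisor's leading term divides it; move c**2 to the remainder.
  leading term b: no divisor's leading term divides it; move b to the remainder.
The remainder c**5 + c**4 + c**3 + b*c + c**2 + b is nonzero, so it would be added as the next basis element.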